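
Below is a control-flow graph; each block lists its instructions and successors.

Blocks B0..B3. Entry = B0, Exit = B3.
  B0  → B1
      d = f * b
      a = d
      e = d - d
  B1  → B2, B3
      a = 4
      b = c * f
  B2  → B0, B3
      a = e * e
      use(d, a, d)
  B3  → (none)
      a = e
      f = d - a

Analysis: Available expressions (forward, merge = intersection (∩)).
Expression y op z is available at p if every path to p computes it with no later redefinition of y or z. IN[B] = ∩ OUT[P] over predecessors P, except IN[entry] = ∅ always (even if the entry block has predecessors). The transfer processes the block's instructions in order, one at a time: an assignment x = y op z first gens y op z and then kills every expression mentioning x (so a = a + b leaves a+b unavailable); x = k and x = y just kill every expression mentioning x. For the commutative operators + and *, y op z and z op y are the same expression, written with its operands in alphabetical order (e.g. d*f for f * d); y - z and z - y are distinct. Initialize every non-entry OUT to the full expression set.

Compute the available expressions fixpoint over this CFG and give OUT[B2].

Answer: {c*f, d-d, e*e}

Derivation:
Per-block solution:
  B0: | IN={} | OUT={b*f, d-d}
  B1: | IN={b*f, d-d} | OUT={c*f, d-d}
  B2: | IN={c*f, d-d} | OUT={c*f, d-d, e*e}
  B3: | IN={c*f, d-d} | OUT={d-a, d-d}

Merge at B2: IN[B2] = OUT[B1] = {c*f, d-d}
Applying B2's transfer function to that IN value gives OUT[B2] (row B2 above).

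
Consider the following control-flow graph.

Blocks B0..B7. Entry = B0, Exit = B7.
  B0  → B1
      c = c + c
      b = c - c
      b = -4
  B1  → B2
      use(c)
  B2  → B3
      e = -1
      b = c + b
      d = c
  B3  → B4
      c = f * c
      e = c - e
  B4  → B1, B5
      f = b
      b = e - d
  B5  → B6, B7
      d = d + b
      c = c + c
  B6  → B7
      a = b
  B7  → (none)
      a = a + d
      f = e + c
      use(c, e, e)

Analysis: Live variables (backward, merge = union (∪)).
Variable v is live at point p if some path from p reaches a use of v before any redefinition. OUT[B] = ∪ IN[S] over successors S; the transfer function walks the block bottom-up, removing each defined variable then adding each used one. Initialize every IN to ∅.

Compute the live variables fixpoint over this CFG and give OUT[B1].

Fixpoint table:
  B0: | IN={a, c, f} | OUT={a, b, c, f}
  B1: | IN={a, b, c, f} | OUT={a, b, c, f}
  B2: | IN={a, b, c, f} | OUT={a, b, c, d, e, f}
  B3: | IN={a, b, c, d, e, f} | OUT={a, b, c, d, e}
  B4: | IN={a, b, c, d, e} | OUT={a, b, c, d, e, f}
  B5: | IN={a, b, c, d, e} | OUT={a, b, c, d, e}
  B6: | IN={b, c, d, e} | OUT={a, c, d, e}
  B7: | IN={a, c, d, e} | OUT={}

Merge at B1: OUT[B1] = IN[B2] = {a, b, c, f}

Answer: {a, b, c, f}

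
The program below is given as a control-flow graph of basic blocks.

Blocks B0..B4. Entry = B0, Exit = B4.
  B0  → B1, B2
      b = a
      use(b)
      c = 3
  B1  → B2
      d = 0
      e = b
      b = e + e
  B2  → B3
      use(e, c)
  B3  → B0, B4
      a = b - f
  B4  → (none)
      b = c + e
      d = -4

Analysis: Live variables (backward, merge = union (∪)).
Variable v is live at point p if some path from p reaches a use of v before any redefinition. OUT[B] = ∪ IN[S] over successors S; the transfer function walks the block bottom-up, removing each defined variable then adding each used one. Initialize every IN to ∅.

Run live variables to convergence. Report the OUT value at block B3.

Fixpoint table:
  B0:   IN={a, e, f}   OUT={b, c, e, f}
  B1:   IN={b, c, f}   OUT={b, c, e, f}
  B2:   IN={b, c, e, f}   OUT={b, c, e, f}
  B3:   IN={b, c, e, f}   OUT={a, c, e, f}
  B4:   IN={c, e}   OUT={}

Merge at B3: OUT[B3] = IN[B0] ⊔ IN[B4] = {a, c, e, f}

Answer: {a, c, e, f}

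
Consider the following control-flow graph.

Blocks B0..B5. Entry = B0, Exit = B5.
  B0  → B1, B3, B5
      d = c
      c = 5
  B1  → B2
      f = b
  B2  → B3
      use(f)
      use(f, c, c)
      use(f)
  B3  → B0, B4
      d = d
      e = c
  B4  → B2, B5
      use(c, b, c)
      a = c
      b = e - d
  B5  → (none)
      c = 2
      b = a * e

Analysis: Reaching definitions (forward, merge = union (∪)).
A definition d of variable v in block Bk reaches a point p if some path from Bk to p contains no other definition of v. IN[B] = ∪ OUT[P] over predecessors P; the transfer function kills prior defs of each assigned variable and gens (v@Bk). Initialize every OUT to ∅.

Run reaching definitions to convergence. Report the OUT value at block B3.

Answer: {a@B4, b@B4, c@B0, d@B3, e@B3, f@B1}

Trace:
Converged values:
  B0:  IN={a@B4, b@B4, c@B0, d@B3, e@B3, f@B1}  OUT={a@B4, b@B4, c@B0, d@B0, e@B3, f@B1}
  B1:  IN={a@B4, b@B4, c@B0, d@B0, e@B3, f@B1}  OUT={a@B4, b@B4, c@B0, d@B0, e@B3, f@B1}
  B2:  IN={a@B4, b@B4, c@B0, d@B0, d@B3, e@B3, f@B1}  OUT={a@B4, b@B4, c@B0, d@B0, d@B3, e@B3, f@B1}
  B3:  IN={a@B4, b@B4, c@B0, d@B0, d@B3, e@B3, f@B1}  OUT={a@B4, b@B4, c@B0, d@B3, e@B3, f@B1}
  B4:  IN={a@B4, b@B4, c@B0, d@B3, e@B3, f@B1}  OUT={a@B4, b@B4, c@B0, d@B3, e@B3, f@B1}
  B5:  IN={a@B4, b@B4, c@B0, d@B0, d@B3, e@B3, f@B1}  OUT={a@B4, b@B5, c@B5, d@B0, d@B3, e@B3, f@B1}

Merge at B3: IN[B3] = OUT[B0] ⊔ OUT[B2] = {a@B4, b@B4, c@B0, d@B0, d@B3, e@B3, f@B1}
Applying B3's transfer function to that IN value gives OUT[B3] (row B3 above).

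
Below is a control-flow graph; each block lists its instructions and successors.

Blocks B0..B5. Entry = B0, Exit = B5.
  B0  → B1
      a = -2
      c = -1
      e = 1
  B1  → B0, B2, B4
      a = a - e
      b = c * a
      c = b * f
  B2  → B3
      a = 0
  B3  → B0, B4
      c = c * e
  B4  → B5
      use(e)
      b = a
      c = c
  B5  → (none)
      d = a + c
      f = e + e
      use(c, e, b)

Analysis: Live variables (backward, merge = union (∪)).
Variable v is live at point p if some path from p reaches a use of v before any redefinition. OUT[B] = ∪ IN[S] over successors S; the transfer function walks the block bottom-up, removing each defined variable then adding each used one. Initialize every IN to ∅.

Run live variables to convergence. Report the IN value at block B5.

Fixpoint table:
  B0:  IN={f}  OUT={a, c, e, f}
  B1:  IN={a, c, e, f}  OUT={a, c, e, f}
  B2:  IN={c, e, f}  OUT={a, c, e, f}
  B3:  IN={a, c, e, f}  OUT={a, c, e, f}
  B4:  IN={a, c, e}  OUT={a, b, c, e}
  B5:  IN={a, b, c, e}  OUT={}

B5 is the boundary node: OUT[B5] = {}
Applying B5's transfer function to that OUT value gives IN[B5] (row B5 above).

Answer: {a, b, c, e}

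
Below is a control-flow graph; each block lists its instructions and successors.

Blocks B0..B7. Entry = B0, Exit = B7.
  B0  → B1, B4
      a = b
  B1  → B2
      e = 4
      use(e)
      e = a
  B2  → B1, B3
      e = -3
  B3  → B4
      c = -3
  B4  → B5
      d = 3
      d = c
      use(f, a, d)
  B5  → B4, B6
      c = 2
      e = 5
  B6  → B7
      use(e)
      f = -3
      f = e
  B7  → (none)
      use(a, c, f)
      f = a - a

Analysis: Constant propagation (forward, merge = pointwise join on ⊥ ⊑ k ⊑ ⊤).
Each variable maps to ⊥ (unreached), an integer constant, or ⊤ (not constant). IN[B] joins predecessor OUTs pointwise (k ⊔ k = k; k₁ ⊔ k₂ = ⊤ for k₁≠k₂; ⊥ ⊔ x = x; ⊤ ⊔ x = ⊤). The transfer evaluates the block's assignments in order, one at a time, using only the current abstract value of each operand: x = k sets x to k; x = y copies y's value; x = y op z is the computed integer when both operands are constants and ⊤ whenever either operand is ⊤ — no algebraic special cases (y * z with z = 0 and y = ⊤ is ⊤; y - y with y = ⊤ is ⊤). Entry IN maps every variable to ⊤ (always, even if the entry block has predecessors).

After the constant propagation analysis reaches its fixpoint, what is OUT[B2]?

Fixpoint table:
  B0: | IN=(all ⊤) | OUT=(all ⊤)
  B1: | IN=(all ⊤) | OUT=(all ⊤)
  B2: | IN=(all ⊤) | OUT={e:-3; rest ⊤}
  B3: | IN={e:-3; rest ⊤} | OUT={c:-3, e:-3; rest ⊤}
  B4: | IN=(all ⊤) | OUT=(all ⊤)
  B5: | IN=(all ⊤) | OUT={c:2, e:5; rest ⊤}
  B6: | IN={c:2, e:5; rest ⊤} | OUT={c:2, e:5, f:5; rest ⊤}
  B7: | IN={c:2, e:5, f:5; rest ⊤} | OUT={c:2, e:5; rest ⊤}

Merge at B2: IN[B2] = OUT[B1] = {a: ⊤, b: ⊤, c: ⊤, d: ⊤, e: ⊤, f: ⊤}
Applying B2's transfer function to that IN value gives OUT[B2] (row B2 above).

Answer: {a: ⊤, b: ⊤, c: ⊤, d: ⊤, e: -3, f: ⊤}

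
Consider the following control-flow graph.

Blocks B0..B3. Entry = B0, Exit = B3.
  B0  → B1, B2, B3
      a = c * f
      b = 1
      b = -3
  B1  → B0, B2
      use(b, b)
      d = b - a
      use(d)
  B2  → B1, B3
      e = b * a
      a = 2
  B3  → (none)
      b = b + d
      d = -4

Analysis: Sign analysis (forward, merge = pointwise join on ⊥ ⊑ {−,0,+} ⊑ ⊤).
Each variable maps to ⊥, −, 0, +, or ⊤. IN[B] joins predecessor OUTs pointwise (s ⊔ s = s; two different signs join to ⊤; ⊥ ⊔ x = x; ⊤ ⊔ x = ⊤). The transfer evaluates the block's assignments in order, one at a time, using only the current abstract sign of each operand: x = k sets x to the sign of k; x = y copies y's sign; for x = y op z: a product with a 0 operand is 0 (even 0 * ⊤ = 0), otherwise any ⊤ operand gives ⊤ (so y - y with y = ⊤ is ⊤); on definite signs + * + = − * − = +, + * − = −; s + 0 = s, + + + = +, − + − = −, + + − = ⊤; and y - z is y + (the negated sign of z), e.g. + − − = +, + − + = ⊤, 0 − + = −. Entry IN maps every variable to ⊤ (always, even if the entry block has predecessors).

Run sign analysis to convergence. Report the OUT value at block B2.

Answer: {a: +, b: -, c: ⊤, d: ⊤, e: ⊤, f: ⊤}

Trace:
Converged values:
  B0: | IN=(all ⊤) | OUT={b:-; rest ⊤}
  B1: | IN={b:-; rest ⊤} | OUT={b:-; rest ⊤}
  B2: | IN={b:-; rest ⊤} | OUT={a:+, b:-; rest ⊤}
  B3: | IN={b:-; rest ⊤} | OUT={d:-; rest ⊤}

Merge at B2: IN[B2] = OUT[B0] ⊔ OUT[B1] = {a: ⊤, b: -, c: ⊤, d: ⊤, e: ⊤, f: ⊤}
Applying B2's transfer function to that IN value gives OUT[B2] (row B2 above).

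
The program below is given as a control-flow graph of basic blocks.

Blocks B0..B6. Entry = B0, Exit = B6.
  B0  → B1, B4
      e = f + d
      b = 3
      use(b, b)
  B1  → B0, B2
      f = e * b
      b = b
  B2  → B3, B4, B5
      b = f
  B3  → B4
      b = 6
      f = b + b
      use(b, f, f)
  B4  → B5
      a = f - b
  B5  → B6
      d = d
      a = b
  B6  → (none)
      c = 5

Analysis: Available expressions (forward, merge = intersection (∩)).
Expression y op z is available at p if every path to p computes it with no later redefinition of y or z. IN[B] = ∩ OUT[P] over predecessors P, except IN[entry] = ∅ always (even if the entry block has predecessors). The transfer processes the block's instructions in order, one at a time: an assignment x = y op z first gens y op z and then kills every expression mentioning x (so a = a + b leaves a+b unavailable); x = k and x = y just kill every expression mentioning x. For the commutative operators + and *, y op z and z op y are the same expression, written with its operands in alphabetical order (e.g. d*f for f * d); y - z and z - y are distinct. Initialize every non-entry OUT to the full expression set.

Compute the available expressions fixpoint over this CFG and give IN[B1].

Fixpoint table:
  B0:  IN={}  OUT={d+f}
  B1:  IN={d+f}  OUT={}
  B2:  IN={}  OUT={}
  B3:  IN={}  OUT={b+b}
  B4:  IN={}  OUT={f-b}
  B5:  IN={}  OUT={}
  B6:  IN={}  OUT={}

Merge at B1: IN[B1] = OUT[B0] = {d+f}

Answer: {d+f}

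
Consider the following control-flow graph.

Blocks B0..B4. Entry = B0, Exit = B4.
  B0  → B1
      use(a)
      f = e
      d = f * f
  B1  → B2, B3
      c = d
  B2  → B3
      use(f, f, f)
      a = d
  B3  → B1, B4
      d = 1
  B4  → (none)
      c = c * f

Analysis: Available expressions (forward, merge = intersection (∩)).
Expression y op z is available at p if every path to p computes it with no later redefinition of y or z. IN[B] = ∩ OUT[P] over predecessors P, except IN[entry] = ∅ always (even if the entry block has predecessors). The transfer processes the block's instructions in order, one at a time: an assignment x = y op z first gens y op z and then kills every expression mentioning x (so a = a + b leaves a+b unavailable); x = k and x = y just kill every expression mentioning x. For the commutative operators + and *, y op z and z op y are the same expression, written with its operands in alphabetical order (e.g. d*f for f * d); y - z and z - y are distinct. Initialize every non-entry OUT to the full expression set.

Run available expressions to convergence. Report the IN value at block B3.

Per-block solution:
  B0: | IN={} | OUT={f*f}
  B1: | IN={f*f} | OUT={f*f}
  B2: | IN={f*f} | OUT={f*f}
  B3: | IN={f*f} | OUT={f*f}
  B4: | IN={f*f} | OUT={f*f}

Merge at B3: IN[B3] = OUT[B1] ∩ OUT[B2] = {f*f}

Answer: {f*f}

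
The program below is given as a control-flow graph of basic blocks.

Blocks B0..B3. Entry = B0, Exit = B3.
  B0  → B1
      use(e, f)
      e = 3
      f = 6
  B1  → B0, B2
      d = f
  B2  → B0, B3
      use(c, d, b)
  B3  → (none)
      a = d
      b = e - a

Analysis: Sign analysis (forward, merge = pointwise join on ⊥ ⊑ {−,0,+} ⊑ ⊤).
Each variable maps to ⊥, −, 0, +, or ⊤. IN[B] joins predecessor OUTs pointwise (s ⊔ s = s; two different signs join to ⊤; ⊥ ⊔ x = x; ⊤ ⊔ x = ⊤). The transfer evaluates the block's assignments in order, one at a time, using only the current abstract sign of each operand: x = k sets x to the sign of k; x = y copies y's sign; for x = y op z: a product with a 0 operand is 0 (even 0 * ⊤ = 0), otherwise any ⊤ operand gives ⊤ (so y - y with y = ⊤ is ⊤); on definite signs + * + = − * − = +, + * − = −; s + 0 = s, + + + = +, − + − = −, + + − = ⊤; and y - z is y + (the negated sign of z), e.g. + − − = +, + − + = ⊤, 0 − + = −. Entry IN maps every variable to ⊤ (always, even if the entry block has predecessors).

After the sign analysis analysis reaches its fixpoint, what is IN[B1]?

Per-block solution:
  B0:  IN=(all ⊤)  OUT={e:+, f:+; rest ⊤}
  B1:  IN={e:+, f:+; rest ⊤}  OUT={d:+, e:+, f:+; rest ⊤}
  B2:  IN={d:+, e:+, f:+; rest ⊤}  OUT={d:+, e:+, f:+; rest ⊤}
  B3:  IN={d:+, e:+, f:+; rest ⊤}  OUT={a:+, d:+, e:+, f:+; rest ⊤}

Merge at B1: IN[B1] = OUT[B0] = {a: ⊤, b: ⊤, c: ⊤, d: ⊤, e: +, f: +}

Answer: {a: ⊤, b: ⊤, c: ⊤, d: ⊤, e: +, f: +}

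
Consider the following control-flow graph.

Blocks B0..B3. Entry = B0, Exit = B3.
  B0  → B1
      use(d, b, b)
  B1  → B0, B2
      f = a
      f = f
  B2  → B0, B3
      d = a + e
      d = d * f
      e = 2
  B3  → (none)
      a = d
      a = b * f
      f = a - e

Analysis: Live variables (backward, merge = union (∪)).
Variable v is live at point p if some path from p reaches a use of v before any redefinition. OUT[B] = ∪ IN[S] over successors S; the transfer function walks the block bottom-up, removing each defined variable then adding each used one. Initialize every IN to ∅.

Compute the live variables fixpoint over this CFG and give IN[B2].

Answer: {a, b, e, f}

Trace:
Converged values:
  B0:   IN={a, b, d, e}   OUT={a, b, d, e}
  B1:   IN={a, b, d, e}   OUT={a, b, d, e, f}
  B2:   IN={a, b, e, f}   OUT={a, b, d, e, f}
  B3:   IN={b, d, e, f}   OUT={}

Merge at B2: OUT[B2] = IN[B0] ⊔ IN[B3] = {a, b, d, e, f}
Applying B2's transfer function to that OUT value gives IN[B2] (row B2 above).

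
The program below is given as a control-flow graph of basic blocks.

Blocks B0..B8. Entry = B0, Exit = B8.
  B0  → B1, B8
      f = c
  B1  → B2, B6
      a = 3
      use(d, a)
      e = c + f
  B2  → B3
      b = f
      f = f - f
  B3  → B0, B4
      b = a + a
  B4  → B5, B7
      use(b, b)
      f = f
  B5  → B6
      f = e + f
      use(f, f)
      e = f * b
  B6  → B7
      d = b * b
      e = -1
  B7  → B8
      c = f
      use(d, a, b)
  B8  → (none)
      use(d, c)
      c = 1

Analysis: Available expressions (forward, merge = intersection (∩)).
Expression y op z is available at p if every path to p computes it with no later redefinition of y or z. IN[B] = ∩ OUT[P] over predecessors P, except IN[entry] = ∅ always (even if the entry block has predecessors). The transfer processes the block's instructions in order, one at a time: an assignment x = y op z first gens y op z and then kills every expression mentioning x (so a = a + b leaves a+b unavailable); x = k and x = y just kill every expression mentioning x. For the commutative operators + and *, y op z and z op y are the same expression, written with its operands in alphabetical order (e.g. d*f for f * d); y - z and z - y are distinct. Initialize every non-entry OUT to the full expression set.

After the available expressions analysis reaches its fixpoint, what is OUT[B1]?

Answer: {c+f}

Working:
Fixpoint table:
  B0:   IN={}   OUT={}
  B1:   IN={}   OUT={c+f}
  B2:   IN={c+f}   OUT={}
  B3:   IN={}   OUT={a+a}
  B4:   IN={a+a}   OUT={a+a}
  B5:   IN={a+a}   OUT={a+a, b*f}
  B6:   IN={}   OUT={b*b}
  B7:   IN={}   OUT={}
  B8:   IN={}   OUT={}

Merge at B1: IN[B1] = OUT[B0] = {}
Applying B1's transfer function to that IN value gives OUT[B1] (row B1 above).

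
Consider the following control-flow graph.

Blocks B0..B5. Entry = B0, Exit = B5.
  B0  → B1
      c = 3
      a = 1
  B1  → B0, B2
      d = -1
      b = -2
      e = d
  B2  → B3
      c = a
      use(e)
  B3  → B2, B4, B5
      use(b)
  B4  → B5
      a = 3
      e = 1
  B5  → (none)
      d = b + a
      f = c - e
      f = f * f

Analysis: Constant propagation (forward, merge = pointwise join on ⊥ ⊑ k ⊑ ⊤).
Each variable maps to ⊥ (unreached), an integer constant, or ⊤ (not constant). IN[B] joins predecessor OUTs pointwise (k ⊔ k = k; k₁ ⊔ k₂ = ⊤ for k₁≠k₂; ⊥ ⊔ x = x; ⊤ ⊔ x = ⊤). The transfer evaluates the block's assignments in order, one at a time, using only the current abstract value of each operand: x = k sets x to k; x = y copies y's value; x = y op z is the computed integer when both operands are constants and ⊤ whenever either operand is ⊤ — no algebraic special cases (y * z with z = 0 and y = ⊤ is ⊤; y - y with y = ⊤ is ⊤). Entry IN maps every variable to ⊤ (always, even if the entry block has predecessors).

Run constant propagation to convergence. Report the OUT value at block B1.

Per-block solution:
  B0: | IN=(all ⊤) | OUT={a:1, c:3; rest ⊤}
  B1: | IN={a:1, c:3; rest ⊤} | OUT={a:1, b:-2, c:3, d:-1, e:-1; rest ⊤}
  B2: | IN={a:1, b:-2, d:-1, e:-1; rest ⊤} | OUT={a:1, b:-2, c:1, d:-1, e:-1; rest ⊤}
  B3: | IN={a:1, b:-2, c:1, d:-1, e:-1; rest ⊤} | OUT={a:1, b:-2, c:1, d:-1, e:-1; rest ⊤}
  B4: | IN={a:1, b:-2, c:1, d:-1, e:-1; rest ⊤} | OUT={a:3, b:-2, c:1, d:-1, e:1; rest ⊤}
  B5: | IN={b:-2, c:1, d:-1; rest ⊤} | OUT={b:-2, c:1; rest ⊤}

Merge at B1: IN[B1] = OUT[B0] = {a: 1, b: ⊤, c: 3, d: ⊤, e: ⊤, f: ⊤}
Applying B1's transfer function to that IN value gives OUT[B1] (row B1 above).

Answer: {a: 1, b: -2, c: 3, d: -1, e: -1, f: ⊤}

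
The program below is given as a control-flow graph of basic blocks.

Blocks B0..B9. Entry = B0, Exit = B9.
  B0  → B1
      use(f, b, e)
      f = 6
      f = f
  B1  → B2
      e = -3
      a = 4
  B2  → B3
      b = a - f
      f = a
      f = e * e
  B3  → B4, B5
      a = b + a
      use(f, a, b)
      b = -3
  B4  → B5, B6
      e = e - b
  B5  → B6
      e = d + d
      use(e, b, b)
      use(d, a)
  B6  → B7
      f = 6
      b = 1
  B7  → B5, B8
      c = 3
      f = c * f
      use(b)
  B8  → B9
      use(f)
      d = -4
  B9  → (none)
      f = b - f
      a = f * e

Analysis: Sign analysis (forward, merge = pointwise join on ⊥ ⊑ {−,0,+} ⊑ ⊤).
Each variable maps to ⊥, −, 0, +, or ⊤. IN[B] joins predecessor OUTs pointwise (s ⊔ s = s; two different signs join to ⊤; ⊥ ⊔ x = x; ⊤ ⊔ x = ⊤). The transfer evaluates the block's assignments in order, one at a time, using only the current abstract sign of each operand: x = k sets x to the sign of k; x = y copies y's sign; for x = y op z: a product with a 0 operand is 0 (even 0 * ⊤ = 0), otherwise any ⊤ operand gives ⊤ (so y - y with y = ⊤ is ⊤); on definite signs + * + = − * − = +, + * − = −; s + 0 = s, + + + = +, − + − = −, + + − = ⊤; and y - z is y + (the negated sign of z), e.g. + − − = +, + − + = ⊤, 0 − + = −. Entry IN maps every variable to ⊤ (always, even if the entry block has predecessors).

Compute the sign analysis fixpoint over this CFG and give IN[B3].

Converged values:
  B0: | IN=(all ⊤) | OUT={f:+; rest ⊤}
  B1: | IN={f:+; rest ⊤} | OUT={a:+, e:-, f:+; rest ⊤}
  B2: | IN={a:+, e:-, f:+; rest ⊤} | OUT={a:+, e:-, f:+; rest ⊤}
  B3: | IN={a:+, e:-, f:+; rest ⊤} | OUT={b:-, e:-, f:+; rest ⊤}
  B4: | IN={b:-, e:-, f:+; rest ⊤} | OUT={b:-, f:+; rest ⊤}
  B5: | IN={f:+; rest ⊤} | OUT={f:+; rest ⊤}
  B6: | IN={f:+; rest ⊤} | OUT={b:+, f:+; rest ⊤}
  B7: | IN={b:+, f:+; rest ⊤} | OUT={b:+, c:+, f:+; rest ⊤}
  B8: | IN={b:+, c:+, f:+; rest ⊤} | OUT={b:+, c:+, d:-, f:+; rest ⊤}
  B9: | IN={b:+, c:+, d:-, f:+; rest ⊤} | OUT={b:+, c:+, d:-; rest ⊤}

Merge at B3: IN[B3] = OUT[B2] = {a: +, b: ⊤, c: ⊤, d: ⊤, e: -, f: +}

Answer: {a: +, b: ⊤, c: ⊤, d: ⊤, e: -, f: +}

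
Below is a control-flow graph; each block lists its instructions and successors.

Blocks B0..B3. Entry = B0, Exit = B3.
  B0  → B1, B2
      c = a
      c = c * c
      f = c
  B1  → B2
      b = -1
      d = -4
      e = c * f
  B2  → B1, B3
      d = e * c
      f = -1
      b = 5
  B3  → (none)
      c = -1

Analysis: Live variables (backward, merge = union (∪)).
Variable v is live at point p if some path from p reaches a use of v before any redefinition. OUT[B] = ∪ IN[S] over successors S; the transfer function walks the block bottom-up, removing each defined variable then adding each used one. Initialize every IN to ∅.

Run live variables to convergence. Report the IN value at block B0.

Answer: {a, e}

Working:
Per-block solution:
  B0: | IN={a, e} | OUT={c, e, f}
  B1: | IN={c, f} | OUT={c, e}
  B2: | IN={c, e} | OUT={c, f}
  B3: | IN={} | OUT={}

Merge at B0: OUT[B0] = IN[B1] ⊔ IN[B2] = {c, e, f}
Applying B0's transfer function to that OUT value gives IN[B0] (row B0 above).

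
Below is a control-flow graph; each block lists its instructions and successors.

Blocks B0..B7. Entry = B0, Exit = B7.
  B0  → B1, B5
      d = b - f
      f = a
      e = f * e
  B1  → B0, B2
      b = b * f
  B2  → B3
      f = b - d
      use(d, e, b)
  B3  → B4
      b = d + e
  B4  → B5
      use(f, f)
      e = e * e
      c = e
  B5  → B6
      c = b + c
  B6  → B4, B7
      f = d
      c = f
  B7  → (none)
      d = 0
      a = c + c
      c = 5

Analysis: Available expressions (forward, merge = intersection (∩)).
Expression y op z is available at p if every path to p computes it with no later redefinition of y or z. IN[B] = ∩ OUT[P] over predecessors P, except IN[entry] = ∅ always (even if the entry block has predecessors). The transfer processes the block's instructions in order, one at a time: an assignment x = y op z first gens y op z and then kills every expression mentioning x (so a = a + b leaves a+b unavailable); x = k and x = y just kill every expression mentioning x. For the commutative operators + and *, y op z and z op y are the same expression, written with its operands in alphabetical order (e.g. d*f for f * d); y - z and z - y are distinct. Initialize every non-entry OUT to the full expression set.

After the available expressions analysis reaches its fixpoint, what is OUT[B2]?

Answer: {b-d}

Trace:
Fixpoint table:
  B0: | IN={} | OUT={}
  B1: | IN={} | OUT={}
  B2: | IN={} | OUT={b-d}
  B3: | IN={b-d} | OUT={d+e}
  B4: | IN={} | OUT={}
  B5: | IN={} | OUT={}
  B6: | IN={} | OUT={}
  B7: | IN={} | OUT={}

Merge at B2: IN[B2] = OUT[B1] = {}
Applying B2's transfer function to that IN value gives OUT[B2] (row B2 above).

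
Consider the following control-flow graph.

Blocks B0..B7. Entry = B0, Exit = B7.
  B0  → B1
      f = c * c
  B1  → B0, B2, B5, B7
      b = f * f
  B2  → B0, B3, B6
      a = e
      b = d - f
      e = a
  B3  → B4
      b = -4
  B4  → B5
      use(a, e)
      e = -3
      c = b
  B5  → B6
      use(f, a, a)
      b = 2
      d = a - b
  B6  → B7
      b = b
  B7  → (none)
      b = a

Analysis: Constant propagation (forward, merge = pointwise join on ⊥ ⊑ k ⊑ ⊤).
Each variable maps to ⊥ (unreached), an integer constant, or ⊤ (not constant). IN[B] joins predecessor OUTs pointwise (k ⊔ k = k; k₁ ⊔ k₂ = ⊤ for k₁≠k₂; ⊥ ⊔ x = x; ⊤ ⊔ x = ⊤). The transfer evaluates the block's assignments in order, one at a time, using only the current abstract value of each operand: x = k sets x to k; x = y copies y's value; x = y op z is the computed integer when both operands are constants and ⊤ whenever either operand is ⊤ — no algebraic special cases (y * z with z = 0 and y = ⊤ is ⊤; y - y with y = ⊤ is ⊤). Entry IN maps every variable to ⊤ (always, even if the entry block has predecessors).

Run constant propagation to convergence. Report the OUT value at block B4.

Answer: {a: ⊤, b: -4, c: -4, d: ⊤, e: -3, f: ⊤}

Trace:
Per-block solution:
  B0:   IN=(all ⊤)   OUT=(all ⊤)
  B1:   IN=(all ⊤)   OUT=(all ⊤)
  B2:   IN=(all ⊤)   OUT=(all ⊤)
  B3:   IN=(all ⊤)   OUT={b:-4; rest ⊤}
  B4:   IN={b:-4; rest ⊤}   OUT={b:-4, c:-4, e:-3; rest ⊤}
  B5:   IN=(all ⊤)   OUT={b:2; rest ⊤}
  B6:   IN=(all ⊤)   OUT=(all ⊤)
  B7:   IN=(all ⊤)   OUT=(all ⊤)

Merge at B4: IN[B4] = OUT[B3] = {a: ⊤, b: -4, c: ⊤, d: ⊤, e: ⊤, f: ⊤}
Applying B4's transfer function to that IN value gives OUT[B4] (row B4 above).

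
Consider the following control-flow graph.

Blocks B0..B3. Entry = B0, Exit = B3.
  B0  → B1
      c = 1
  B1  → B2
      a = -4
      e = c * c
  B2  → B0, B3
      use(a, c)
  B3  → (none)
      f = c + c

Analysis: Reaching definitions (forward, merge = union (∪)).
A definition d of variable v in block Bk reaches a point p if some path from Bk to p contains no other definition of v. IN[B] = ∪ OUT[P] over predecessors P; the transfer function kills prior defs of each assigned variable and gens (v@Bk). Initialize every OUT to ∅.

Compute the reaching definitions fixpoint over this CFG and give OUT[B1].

Converged values:
  B0: | IN={a@B1, c@B0, e@B1} | OUT={a@B1, c@B0, e@B1}
  B1: | IN={a@B1, c@B0, e@B1} | OUT={a@B1, c@B0, e@B1}
  B2: | IN={a@B1, c@B0, e@B1} | OUT={a@B1, c@B0, e@B1}
  B3: | IN={a@B1, c@B0, e@B1} | OUT={a@B1, c@B0, e@B1, f@B3}

Merge at B1: IN[B1] = OUT[B0] = {a@B1, c@B0, e@B1}
Applying B1's transfer function to that IN value gives OUT[B1] (row B1 above).

Answer: {a@B1, c@B0, e@B1}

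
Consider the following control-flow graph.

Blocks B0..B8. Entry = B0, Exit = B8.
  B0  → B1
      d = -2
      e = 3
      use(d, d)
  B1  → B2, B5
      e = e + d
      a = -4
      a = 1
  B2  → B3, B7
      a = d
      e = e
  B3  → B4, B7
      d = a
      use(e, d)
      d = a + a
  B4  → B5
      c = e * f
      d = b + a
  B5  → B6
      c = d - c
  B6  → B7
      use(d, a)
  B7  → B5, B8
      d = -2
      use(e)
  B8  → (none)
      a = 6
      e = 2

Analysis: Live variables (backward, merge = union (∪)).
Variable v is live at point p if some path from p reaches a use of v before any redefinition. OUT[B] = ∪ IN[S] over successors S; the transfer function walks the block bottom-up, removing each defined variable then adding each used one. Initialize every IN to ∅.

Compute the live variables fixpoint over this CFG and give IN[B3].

Fixpoint table:
  B0:   IN={b, c, f}   OUT={b, c, d, e, f}
  B1:   IN={b, c, d, e, f}   OUT={a, b, c, d, e, f}
  B2:   IN={b, c, d, e, f}   OUT={a, b, c, e, f}
  B3:   IN={a, b, c, e, f}   OUT={a, b, c, e, f}
  B4:   IN={a, b, e, f}   OUT={a, c, d, e}
  B5:   IN={a, c, d, e}   OUT={a, c, d, e}
  B6:   IN={a, c, d, e}   OUT={a, c, e}
  B7:   IN={a, c, e}   OUT={a, c, d, e}
  B8:   IN={}   OUT={}

Merge at B3: OUT[B3] = IN[B4] ⊔ IN[B7] = {a, b, c, e, f}
Applying B3's transfer function to that OUT value gives IN[B3] (row B3 above).

Answer: {a, b, c, e, f}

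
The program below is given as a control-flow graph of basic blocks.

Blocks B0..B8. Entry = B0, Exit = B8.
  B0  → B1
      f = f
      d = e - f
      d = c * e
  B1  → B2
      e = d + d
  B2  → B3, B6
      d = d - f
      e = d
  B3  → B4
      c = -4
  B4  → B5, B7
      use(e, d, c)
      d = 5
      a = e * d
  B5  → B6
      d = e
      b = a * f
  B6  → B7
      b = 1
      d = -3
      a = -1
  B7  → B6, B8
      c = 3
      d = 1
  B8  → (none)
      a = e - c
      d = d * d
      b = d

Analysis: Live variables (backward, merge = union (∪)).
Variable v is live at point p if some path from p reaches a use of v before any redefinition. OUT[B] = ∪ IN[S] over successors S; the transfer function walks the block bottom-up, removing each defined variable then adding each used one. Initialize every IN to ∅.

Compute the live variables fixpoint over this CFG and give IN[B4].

Answer: {c, d, e, f}

Derivation:
Converged values:
  B0:   IN={c, e, f}   OUT={d, f}
  B1:   IN={d, f}   OUT={d, f}
  B2:   IN={d, f}   OUT={d, e, f}
  B3:   IN={d, e, f}   OUT={c, d, e, f}
  B4:   IN={c, d, e, f}   OUT={a, e, f}
  B5:   IN={a, e, f}   OUT={e}
  B6:   IN={e}   OUT={e}
  B7:   IN={e}   OUT={c, d, e}
  B8:   IN={c, d, e}   OUT={}

Merge at B4: OUT[B4] = IN[B5] ⊔ IN[B7] = {a, e, f}
Applying B4's transfer function to that OUT value gives IN[B4] (row B4 above).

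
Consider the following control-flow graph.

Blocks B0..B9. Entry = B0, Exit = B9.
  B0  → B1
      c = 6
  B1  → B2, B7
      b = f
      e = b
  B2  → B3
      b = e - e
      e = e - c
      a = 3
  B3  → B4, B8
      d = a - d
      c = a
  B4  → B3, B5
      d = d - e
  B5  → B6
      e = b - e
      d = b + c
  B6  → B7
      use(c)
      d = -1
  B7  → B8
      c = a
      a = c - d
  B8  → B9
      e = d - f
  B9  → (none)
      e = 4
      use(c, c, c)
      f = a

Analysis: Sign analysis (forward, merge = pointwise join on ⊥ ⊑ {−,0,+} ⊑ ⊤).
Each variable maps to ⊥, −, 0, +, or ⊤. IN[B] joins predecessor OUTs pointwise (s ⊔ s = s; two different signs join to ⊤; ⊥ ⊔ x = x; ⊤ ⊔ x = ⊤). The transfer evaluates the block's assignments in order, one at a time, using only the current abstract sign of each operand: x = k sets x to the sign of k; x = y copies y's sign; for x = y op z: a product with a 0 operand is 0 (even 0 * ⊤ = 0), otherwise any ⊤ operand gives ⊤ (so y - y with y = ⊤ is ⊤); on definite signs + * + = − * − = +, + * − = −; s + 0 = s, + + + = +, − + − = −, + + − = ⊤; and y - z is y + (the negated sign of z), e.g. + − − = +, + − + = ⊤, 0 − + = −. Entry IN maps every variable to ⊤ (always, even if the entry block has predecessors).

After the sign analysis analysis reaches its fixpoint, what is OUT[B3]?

Answer: {a: +, b: ⊤, c: +, d: ⊤, e: ⊤, f: ⊤}

Working:
Converged values:
  B0:   IN=(all ⊤)   OUT={c:+; rest ⊤}
  B1:   IN={c:+; rest ⊤}   OUT={c:+; rest ⊤}
  B2:   IN={c:+; rest ⊤}   OUT={a:+, c:+; rest ⊤}
  B3:   IN={a:+, c:+; rest ⊤}   OUT={a:+, c:+; rest ⊤}
  B4:   IN={a:+, c:+; rest ⊤}   OUT={a:+, c:+; rest ⊤}
  B5:   IN={a:+, c:+; rest ⊤}   OUT={a:+, c:+; rest ⊤}
  B6:   IN={a:+, c:+; rest ⊤}   OUT={a:+, c:+, d:-; rest ⊤}
  B7:   IN={c:+; rest ⊤}   OUT=(all ⊤)
  B8:   IN=(all ⊤)   OUT=(all ⊤)
  B9:   IN=(all ⊤)   OUT={e:+; rest ⊤}

Merge at B3: IN[B3] = OUT[B2] ⊔ OUT[B4] = {a: +, b: ⊤, c: +, d: ⊤, e: ⊤, f: ⊤}
Applying B3's transfer function to that IN value gives OUT[B3] (row B3 above).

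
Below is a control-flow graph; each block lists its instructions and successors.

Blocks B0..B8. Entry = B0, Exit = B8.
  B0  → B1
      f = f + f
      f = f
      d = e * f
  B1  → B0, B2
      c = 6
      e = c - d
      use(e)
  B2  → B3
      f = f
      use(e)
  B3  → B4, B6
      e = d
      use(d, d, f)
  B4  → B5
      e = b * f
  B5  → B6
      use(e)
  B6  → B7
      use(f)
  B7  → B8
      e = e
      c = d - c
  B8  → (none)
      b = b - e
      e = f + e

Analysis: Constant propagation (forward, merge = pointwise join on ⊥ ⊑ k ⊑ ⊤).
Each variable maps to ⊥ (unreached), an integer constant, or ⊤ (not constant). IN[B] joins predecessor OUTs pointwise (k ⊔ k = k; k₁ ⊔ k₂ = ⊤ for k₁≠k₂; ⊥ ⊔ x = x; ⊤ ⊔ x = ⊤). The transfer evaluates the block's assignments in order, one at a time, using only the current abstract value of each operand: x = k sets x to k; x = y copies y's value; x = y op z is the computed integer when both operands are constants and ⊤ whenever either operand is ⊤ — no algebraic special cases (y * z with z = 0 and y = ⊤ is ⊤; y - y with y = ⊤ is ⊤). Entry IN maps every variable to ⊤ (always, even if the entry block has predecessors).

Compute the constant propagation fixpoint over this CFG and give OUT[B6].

Per-block solution:
  B0: | IN=(all ⊤) | OUT=(all ⊤)
  B1: | IN=(all ⊤) | OUT={c:6; rest ⊤}
  B2: | IN={c:6; rest ⊤} | OUT={c:6; rest ⊤}
  B3: | IN={c:6; rest ⊤} | OUT={c:6; rest ⊤}
  B4: | IN={c:6; rest ⊤} | OUT={c:6; rest ⊤}
  B5: | IN={c:6; rest ⊤} | OUT={c:6; rest ⊤}
  B6: | IN={c:6; rest ⊤} | OUT={c:6; rest ⊤}
  B7: | IN={c:6; rest ⊤} | OUT=(all ⊤)
  B8: | IN=(all ⊤) | OUT=(all ⊤)

Merge at B6: IN[B6] = OUT[B3] ⊔ OUT[B5] = {a: ⊤, b: ⊤, c: 6, d: ⊤, e: ⊤, f: ⊤}
Applying B6's transfer function to that IN value gives OUT[B6] (row B6 above).

Answer: {a: ⊤, b: ⊤, c: 6, d: ⊤, e: ⊤, f: ⊤}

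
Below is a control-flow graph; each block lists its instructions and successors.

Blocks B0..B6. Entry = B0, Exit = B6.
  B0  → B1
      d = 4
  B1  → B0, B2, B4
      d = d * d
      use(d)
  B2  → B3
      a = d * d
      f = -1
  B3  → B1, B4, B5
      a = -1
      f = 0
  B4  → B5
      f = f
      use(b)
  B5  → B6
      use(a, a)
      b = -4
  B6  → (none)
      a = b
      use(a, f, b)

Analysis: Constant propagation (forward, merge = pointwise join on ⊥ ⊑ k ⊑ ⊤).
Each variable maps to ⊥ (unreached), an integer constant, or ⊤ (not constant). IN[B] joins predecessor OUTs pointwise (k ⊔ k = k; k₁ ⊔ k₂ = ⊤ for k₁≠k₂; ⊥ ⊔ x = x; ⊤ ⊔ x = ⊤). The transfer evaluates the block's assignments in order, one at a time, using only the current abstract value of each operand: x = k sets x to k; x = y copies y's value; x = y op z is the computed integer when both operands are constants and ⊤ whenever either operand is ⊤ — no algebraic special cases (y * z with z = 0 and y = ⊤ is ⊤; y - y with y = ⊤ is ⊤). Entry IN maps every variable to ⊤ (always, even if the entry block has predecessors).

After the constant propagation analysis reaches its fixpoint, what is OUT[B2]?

Converged values:
  B0: | IN=(all ⊤) | OUT={d:4; rest ⊤}
  B1: | IN=(all ⊤) | OUT=(all ⊤)
  B2: | IN=(all ⊤) | OUT={f:-1; rest ⊤}
  B3: | IN={f:-1; rest ⊤} | OUT={a:-1, f:0; rest ⊤}
  B4: | IN=(all ⊤) | OUT=(all ⊤)
  B5: | IN=(all ⊤) | OUT={b:-4; rest ⊤}
  B6: | IN={b:-4; rest ⊤} | OUT={a:-4, b:-4; rest ⊤}

Merge at B2: IN[B2] = OUT[B1] = {a: ⊤, b: ⊤, c: ⊤, d: ⊤, e: ⊤, f: ⊤}
Applying B2's transfer function to that IN value gives OUT[B2] (row B2 above).

Answer: {a: ⊤, b: ⊤, c: ⊤, d: ⊤, e: ⊤, f: -1}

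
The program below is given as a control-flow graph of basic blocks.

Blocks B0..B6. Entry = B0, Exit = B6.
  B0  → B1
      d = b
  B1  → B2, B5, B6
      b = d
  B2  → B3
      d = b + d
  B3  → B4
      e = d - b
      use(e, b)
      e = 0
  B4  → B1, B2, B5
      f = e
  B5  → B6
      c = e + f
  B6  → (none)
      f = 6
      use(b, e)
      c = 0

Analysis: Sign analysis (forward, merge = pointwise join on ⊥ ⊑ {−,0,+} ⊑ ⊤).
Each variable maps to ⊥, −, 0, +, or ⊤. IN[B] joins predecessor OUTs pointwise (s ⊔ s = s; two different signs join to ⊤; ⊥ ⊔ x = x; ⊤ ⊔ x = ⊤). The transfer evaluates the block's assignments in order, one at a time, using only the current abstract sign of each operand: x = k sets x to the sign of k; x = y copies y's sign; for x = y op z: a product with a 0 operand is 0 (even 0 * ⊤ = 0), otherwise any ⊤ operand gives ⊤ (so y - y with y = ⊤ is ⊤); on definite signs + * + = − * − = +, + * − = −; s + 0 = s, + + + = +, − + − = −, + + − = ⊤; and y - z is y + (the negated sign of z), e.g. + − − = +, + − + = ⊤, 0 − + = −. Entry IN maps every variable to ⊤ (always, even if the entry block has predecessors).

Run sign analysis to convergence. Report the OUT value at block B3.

Fixpoint table:
  B0: | IN=(all ⊤) | OUT=(all ⊤)
  B1: | IN=(all ⊤) | OUT=(all ⊤)
  B2: | IN=(all ⊤) | OUT=(all ⊤)
  B3: | IN=(all ⊤) | OUT={e:0; rest ⊤}
  B4: | IN={e:0; rest ⊤} | OUT={e:0, f:0; rest ⊤}
  B5: | IN=(all ⊤) | OUT=(all ⊤)
  B6: | IN=(all ⊤) | OUT={c:0, f:+; rest ⊤}

Merge at B3: IN[B3] = OUT[B2] = {a: ⊤, b: ⊤, c: ⊤, d: ⊤, e: ⊤, f: ⊤}
Applying B3's transfer function to that IN value gives OUT[B3] (row B3 above).

Answer: {a: ⊤, b: ⊤, c: ⊤, d: ⊤, e: 0, f: ⊤}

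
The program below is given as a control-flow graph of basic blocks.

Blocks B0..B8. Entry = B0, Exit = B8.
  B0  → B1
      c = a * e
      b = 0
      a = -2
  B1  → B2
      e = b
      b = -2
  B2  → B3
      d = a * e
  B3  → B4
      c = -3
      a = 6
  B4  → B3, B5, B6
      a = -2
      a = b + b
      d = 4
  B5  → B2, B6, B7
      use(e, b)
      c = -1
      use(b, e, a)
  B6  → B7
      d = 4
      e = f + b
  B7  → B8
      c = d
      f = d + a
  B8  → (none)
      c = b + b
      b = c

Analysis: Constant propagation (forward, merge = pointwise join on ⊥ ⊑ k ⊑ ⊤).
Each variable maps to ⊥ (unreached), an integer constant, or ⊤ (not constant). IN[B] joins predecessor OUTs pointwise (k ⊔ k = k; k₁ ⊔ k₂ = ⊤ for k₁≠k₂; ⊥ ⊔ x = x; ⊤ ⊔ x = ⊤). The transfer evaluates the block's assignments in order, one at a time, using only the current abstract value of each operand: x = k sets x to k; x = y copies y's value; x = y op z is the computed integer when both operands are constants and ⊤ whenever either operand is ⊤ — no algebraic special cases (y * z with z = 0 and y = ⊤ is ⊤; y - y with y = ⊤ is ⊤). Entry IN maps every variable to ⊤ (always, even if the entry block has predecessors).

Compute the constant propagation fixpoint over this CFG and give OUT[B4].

Converged values:
  B0:   IN=(all ⊤)   OUT={a:-2, b:0; rest ⊤}
  B1:   IN={a:-2, b:0; rest ⊤}   OUT={a:-2, b:-2, e:0; rest ⊤}
  B2:   IN={b:-2, e:0; rest ⊤}   OUT={b:-2, e:0; rest ⊤}
  B3:   IN={b:-2, e:0; rest ⊤}   OUT={a:6, b:-2, c:-3, e:0; rest ⊤}
  B4:   IN={a:6, b:-2, c:-3, e:0; rest ⊤}   OUT={a:-4, b:-2, c:-3, d:4, e:0; rest ⊤}
  B5:   IN={a:-4, b:-2, c:-3, d:4, e:0; rest ⊤}   OUT={a:-4, b:-2, c:-1, d:4, e:0; rest ⊤}
  B6:   IN={a:-4, b:-2, d:4, e:0; rest ⊤}   OUT={a:-4, b:-2, d:4; rest ⊤}
  B7:   IN={a:-4, b:-2, d:4; rest ⊤}   OUT={a:-4, b:-2, c:4, d:4, f:0; rest ⊤}
  B8:   IN={a:-4, b:-2, c:4, d:4, f:0; rest ⊤}   OUT={a:-4, b:-4, c:-4, d:4, f:0; rest ⊤}

Merge at B4: IN[B4] = OUT[B3] = {a: 6, b: -2, c: -3, d: ⊤, e: 0, f: ⊤}
Applying B4's transfer function to that IN value gives OUT[B4] (row B4 above).

Answer: {a: -4, b: -2, c: -3, d: 4, e: 0, f: ⊤}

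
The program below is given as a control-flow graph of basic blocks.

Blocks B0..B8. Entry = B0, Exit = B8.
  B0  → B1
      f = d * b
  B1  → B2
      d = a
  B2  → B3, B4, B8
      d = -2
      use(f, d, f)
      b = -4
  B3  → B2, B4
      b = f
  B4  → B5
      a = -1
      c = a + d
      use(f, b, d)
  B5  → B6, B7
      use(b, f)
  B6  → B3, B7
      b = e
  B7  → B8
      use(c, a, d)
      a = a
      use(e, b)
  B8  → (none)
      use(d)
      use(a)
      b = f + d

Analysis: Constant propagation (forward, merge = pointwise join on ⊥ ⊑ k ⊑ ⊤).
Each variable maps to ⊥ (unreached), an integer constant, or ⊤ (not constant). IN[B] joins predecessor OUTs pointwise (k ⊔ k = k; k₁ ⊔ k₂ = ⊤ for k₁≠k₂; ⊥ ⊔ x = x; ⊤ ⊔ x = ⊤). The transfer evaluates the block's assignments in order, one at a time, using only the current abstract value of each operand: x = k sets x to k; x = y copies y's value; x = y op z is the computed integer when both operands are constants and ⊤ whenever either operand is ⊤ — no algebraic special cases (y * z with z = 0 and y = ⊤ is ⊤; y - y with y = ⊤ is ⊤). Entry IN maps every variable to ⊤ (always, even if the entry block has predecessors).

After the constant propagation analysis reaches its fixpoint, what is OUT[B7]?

Answer: {a: -1, b: ⊤, c: -3, d: -2, e: ⊤, f: ⊤}

Derivation:
Fixpoint table:
  B0:   IN=(all ⊤)   OUT=(all ⊤)
  B1:   IN=(all ⊤)   OUT=(all ⊤)
  B2:   IN=(all ⊤)   OUT={b:-4, d:-2; rest ⊤}
  B3:   IN={d:-2; rest ⊤}   OUT={d:-2; rest ⊤}
  B4:   IN={d:-2; rest ⊤}   OUT={a:-1, c:-3, d:-2; rest ⊤}
  B5:   IN={a:-1, c:-3, d:-2; rest ⊤}   OUT={a:-1, c:-3, d:-2; rest ⊤}
  B6:   IN={a:-1, c:-3, d:-2; rest ⊤}   OUT={a:-1, c:-3, d:-2; rest ⊤}
  B7:   IN={a:-1, c:-3, d:-2; rest ⊤}   OUT={a:-1, c:-3, d:-2; rest ⊤}
  B8:   IN={d:-2; rest ⊤}   OUT={d:-2; rest ⊤}

Merge at B7: IN[B7] = OUT[B5] ⊔ OUT[B6] = {a: -1, b: ⊤, c: -3, d: -2, e: ⊤, f: ⊤}
Applying B7's transfer function to that IN value gives OUT[B7] (row B7 above).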